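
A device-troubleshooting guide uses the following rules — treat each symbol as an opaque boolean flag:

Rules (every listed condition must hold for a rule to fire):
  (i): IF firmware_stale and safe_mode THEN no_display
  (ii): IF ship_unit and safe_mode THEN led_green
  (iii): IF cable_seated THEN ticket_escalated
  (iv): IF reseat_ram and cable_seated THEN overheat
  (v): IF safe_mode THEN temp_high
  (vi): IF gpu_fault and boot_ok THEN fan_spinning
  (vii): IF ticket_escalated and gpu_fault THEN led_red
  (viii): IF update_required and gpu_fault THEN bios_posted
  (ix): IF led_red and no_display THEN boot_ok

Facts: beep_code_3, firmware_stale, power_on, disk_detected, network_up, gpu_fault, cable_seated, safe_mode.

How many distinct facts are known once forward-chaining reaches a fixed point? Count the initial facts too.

Round 1 fires (i), (iii), (v), giving no_display, ticket_escalated, temp_high.
Round 2 fires (vii), giving led_red.
Round 3 fires (ix), giving boot_ok.
Round 4 fires (vi), giving fan_spinning.
Closure: {beep_code_3, boot_ok, cable_seated, disk_detected, fan_spinning, firmware_stale, gpu_fault, led_red, network_up, no_display, power_on, safe_mode, temp_high, ticket_escalated} — 14 facts.

14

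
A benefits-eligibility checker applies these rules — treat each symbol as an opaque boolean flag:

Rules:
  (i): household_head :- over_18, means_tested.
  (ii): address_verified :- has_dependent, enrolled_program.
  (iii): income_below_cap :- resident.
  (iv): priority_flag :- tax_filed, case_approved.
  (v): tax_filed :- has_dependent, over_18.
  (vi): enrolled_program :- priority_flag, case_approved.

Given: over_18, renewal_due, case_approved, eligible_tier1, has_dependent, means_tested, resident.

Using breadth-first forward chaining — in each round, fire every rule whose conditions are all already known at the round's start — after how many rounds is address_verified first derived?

Round 1: (i) [household_head :- over_18, means_tested.]; (iii) [income_below_cap :- resident.]; (v) [tax_filed :- has_dependent, over_18.]. New: household_head, income_below_cap, tax_filed.
Round 2: (iv) [priority_flag :- tax_filed, case_approved.]. New: priority_flag.
Round 3: (vi) [enrolled_program :- priority_flag, case_approved.]. New: enrolled_program.
Round 4: (ii) [address_verified :- has_dependent, enrolled_program.]. New: address_verified.
address_verified first appears in round 4.

4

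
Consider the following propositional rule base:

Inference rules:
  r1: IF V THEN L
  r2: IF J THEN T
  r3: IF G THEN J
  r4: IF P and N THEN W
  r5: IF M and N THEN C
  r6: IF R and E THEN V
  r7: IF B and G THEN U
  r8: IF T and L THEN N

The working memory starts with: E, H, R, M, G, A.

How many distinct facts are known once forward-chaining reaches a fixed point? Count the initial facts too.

12

Round 1: r3 [IF G THEN J]; r6 [IF R and E THEN V]. New: J, V.
Round 2: r1 [IF V THEN L]; r2 [IF J THEN T]. New: L, T.
Round 3: r8 [IF T and L THEN N]. New: N.
Round 4: r5 [IF M and N THEN C]. New: C.
Closure: {A, C, E, G, H, J, L, M, N, R, T, V} — 12 facts.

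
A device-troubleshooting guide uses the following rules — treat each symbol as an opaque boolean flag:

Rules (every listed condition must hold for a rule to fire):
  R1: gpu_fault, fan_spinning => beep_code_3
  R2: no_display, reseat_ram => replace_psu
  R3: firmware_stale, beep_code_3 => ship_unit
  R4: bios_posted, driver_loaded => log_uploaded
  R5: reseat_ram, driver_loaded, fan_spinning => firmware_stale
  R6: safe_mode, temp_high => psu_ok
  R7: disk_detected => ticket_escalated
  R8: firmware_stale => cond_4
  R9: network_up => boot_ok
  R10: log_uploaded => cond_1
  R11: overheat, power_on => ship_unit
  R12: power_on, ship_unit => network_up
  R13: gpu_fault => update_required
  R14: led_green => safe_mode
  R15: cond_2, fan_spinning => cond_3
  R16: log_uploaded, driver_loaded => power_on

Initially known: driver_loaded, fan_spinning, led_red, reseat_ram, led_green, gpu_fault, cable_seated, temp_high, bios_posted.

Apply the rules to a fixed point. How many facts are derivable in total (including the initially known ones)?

21

Round 1: R1 [gpu_fault, fan_spinning => beep_code_3]; R4 [bios_posted, driver_loaded => log_uploaded]; R5 [reseat_ram, driver_loaded, fan_spinning => firmware_stale]; R13 [gpu_fault => update_required]; R14 [led_green => safe_mode]. New: beep_code_3, log_uploaded, firmware_stale, update_required, safe_mode.
Round 2: R3 [firmware_stale, beep_code_3 => ship_unit]; R6 [safe_mode, temp_high => psu_ok]; R8 [firmware_stale => cond_4]; R10 [log_uploaded => cond_1]; R16 [log_uploaded, driver_loaded => power_on]. New: ship_unit, psu_ok, cond_4, cond_1, power_on.
Round 3: R12 [power_on, ship_unit => network_up]. New: network_up.
Round 4: R9 [network_up => boot_ok]. New: boot_ok.
Closure: {beep_code_3, bios_posted, boot_ok, cable_seated, cond_1, cond_4, driver_loaded, fan_spinning, firmware_stale, gpu_fault, led_green, led_red, log_uploaded, network_up, power_on, psu_ok, reseat_ram, safe_mode, ship_unit, temp_high, update_required} — 21 facts.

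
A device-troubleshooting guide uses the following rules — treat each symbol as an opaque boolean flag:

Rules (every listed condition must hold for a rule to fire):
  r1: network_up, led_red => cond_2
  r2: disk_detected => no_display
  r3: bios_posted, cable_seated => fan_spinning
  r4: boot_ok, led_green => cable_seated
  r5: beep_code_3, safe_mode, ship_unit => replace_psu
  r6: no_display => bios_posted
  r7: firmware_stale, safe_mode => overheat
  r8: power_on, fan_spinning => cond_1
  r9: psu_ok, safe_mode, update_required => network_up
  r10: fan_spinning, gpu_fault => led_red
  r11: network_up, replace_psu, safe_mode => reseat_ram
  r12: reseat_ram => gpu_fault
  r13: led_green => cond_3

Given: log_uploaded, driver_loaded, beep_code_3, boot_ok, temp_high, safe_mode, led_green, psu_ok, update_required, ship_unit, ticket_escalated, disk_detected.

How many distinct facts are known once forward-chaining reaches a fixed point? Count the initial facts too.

Round 1 — r2, r4, r5, r9, r13, derive no_display, cable_seated, replace_psu, network_up, cond_3.
Round 2 — r6, r11, derive bios_posted, reseat_ram.
Round 3 — r3, r12, derive fan_spinning, gpu_fault.
Round 4 — r10, derive led_red.
Round 5 — r1, derive cond_2.
Closure: {beep_code_3, bios_posted, boot_ok, cable_seated, cond_2, cond_3, disk_detected, driver_loaded, fan_spinning, gpu_fault, led_green, led_red, log_uploaded, network_up, no_display, psu_ok, replace_psu, reseat_ram, safe_mode, ship_unit, temp_high, ticket_escalated, update_required} — 23 facts.

23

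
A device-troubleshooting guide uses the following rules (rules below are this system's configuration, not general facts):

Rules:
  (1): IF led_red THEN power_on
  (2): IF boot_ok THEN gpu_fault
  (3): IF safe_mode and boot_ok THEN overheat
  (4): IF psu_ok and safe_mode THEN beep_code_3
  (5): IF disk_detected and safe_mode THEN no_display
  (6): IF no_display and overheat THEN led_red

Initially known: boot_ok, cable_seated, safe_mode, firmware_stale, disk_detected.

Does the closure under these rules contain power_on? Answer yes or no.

yes

Round 1: (2) [IF boot_ok THEN gpu_fault]; (3) [IF safe_mode and boot_ok THEN overheat]; (5) [IF disk_detected and safe_mode THEN no_display]. New: gpu_fault, overheat, no_display.
Round 2: (6) [IF no_display and overheat THEN led_red]. New: led_red.
Round 3: (1) [IF led_red THEN power_on]. New: power_on.
power_on appears in round 3, so it is derivable.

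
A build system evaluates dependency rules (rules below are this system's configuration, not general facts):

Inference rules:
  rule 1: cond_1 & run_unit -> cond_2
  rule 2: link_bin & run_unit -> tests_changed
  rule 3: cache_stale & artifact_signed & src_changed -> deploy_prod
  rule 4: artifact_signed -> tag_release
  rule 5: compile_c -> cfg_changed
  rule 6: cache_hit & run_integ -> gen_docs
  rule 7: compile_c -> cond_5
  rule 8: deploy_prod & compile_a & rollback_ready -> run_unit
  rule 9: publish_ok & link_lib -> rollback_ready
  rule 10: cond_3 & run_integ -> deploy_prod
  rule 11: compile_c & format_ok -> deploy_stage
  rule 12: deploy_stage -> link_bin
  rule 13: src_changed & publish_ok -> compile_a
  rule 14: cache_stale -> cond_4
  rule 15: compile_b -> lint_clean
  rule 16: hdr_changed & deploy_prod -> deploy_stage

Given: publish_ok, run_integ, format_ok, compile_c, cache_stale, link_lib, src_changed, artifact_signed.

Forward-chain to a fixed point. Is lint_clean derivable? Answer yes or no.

no

Round 1 fires rule 3, rule 4, rule 5, rule 7, rule 9, rule 11, rule 13, rule 14, giving deploy_prod, tag_release, cfg_changed, cond_5, rollback_ready, deploy_stage, compile_a, cond_4.
Round 2 fires rule 8, rule 12, giving run_unit, link_bin.
Round 3 fires rule 2, giving tests_changed.
Fixed point reached. lint_clean is concluded only by rule 15; rule 15 needs compile_b (never derived).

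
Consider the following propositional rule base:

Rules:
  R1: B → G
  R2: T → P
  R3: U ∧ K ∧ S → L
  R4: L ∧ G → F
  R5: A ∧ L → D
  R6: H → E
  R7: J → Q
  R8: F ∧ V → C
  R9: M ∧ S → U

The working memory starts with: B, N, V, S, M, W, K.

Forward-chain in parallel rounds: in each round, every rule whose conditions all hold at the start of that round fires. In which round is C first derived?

4

[1] R1 [B → G]; R9 [M ∧ S → U]. ⇒ new: G, U.
[2] R3 [U ∧ K ∧ S → L]. ⇒ new: L.
[3] R4 [L ∧ G → F]. ⇒ new: F.
[4] R8 [F ∧ V → C]. ⇒ new: C.
C first appears in round 4.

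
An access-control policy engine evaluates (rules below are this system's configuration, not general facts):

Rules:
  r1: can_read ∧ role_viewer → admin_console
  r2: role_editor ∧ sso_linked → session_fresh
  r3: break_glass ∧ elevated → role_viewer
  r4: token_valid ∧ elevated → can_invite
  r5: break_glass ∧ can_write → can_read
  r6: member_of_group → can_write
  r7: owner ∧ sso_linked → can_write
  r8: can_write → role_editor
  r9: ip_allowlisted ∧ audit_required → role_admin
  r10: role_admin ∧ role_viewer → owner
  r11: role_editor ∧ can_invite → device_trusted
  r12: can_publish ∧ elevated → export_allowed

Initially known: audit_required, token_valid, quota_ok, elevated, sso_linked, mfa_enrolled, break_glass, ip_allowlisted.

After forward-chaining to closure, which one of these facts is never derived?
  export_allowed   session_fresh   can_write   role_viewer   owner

export_allowed

Round 1 — r3, r4, r9, derive role_viewer, can_invite, role_admin.
Round 2 — r10, derive owner.
Round 3 — r7, derive can_write.
Round 4 — r5, r8, derive can_read, role_editor.
Round 5 — r1, r2, r11, derive admin_console, session_fresh, device_trusted.
Derived: role_viewer (round 1), can_write (round 3), owner (round 2), session_fresh (round 5). export_allowed never appears in any round.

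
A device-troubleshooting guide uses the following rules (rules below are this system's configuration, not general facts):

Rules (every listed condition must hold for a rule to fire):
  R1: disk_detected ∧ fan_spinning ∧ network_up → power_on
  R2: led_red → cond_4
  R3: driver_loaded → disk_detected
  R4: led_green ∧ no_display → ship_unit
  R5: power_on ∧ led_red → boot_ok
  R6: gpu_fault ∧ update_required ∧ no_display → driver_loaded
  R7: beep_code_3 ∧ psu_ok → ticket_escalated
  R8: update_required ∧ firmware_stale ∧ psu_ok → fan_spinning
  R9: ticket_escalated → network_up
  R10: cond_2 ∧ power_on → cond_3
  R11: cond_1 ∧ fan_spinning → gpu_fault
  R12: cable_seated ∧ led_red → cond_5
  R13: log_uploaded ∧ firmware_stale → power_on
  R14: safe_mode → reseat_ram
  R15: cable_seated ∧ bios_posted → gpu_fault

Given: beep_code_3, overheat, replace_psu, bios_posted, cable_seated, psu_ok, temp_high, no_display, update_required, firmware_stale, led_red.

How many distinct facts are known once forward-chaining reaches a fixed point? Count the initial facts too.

21

Round 1: R2 [led_red → cond_4]; R7 [beep_code_3 ∧ psu_ok → ticket_escalated]; R8 [update_required ∧ firmware_stale ∧ psu_ok → fan_spinning]; R12 [cable_seated ∧ led_red → cond_5]; R15 [cable_seated ∧ bios_posted → gpu_fault]. Adds cond_4, ticket_escalated, fan_spinning, cond_5, gpu_fault.
Round 2: R6 [gpu_fault ∧ update_required ∧ no_display → driver_loaded]; R9 [ticket_escalated → network_up]. Adds driver_loaded, network_up.
Round 3: R3 [driver_loaded → disk_detected]. Adds disk_detected.
Round 4: R1 [disk_detected ∧ fan_spinning ∧ network_up → power_on]. Adds power_on.
Round 5: R5 [power_on ∧ led_red → boot_ok]. Adds boot_ok.
Closure: {beep_code_3, bios_posted, boot_ok, cable_seated, cond_4, cond_5, disk_detected, driver_loaded, fan_spinning, firmware_stale, gpu_fault, led_red, network_up, no_display, overheat, power_on, psu_ok, replace_psu, temp_high, ticket_escalated, update_required} — 21 facts.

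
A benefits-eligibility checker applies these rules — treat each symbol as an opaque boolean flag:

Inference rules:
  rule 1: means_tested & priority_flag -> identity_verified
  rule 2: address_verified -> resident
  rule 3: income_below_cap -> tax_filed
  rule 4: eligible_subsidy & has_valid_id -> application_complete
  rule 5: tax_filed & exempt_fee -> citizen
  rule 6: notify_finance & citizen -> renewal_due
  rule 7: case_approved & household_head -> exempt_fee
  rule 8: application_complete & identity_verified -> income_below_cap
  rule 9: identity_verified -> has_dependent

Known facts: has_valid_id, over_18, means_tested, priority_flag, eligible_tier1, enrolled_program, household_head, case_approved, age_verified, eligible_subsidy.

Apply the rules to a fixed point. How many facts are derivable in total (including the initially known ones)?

Round 1: rule 1 [means_tested & priority_flag -> identity_verified]; rule 4 [eligible_subsidy & has_valid_id -> application_complete]; rule 7 [case_approved & household_head -> exempt_fee]. New: identity_verified, application_complete, exempt_fee.
Round 2: rule 8 [application_complete & identity_verified -> income_below_cap]; rule 9 [identity_verified -> has_dependent]. New: income_below_cap, has_dependent.
Round 3: rule 3 [income_below_cap -> tax_filed]. New: tax_filed.
Round 4: rule 5 [tax_filed & exempt_fee -> citizen]. New: citizen.
Closure: {age_verified, application_complete, case_approved, citizen, eligible_subsidy, eligible_tier1, enrolled_program, exempt_fee, has_dependent, has_valid_id, household_head, identity_verified, income_below_cap, means_tested, over_18, priority_flag, tax_filed} — 17 facts.

17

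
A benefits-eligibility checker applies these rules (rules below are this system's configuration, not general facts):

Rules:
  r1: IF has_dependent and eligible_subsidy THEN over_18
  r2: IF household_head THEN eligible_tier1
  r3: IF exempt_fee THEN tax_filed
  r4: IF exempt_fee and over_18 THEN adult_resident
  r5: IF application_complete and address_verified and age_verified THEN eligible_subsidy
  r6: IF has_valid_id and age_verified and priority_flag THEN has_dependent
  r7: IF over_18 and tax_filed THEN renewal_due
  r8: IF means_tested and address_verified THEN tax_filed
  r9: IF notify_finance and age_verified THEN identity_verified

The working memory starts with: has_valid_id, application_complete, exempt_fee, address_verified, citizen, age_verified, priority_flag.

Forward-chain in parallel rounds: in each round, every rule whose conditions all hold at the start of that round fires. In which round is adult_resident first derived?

Round 1: r3 [IF exempt_fee THEN tax_filed]; r5 [IF application_complete and address_verified and age_verified THEN eligible_subsidy]; r6 [IF has_valid_id and age_verified and priority_flag THEN has_dependent]. Adds tax_filed, eligible_subsidy, has_dependent.
Round 2: r1 [IF has_dependent and eligible_subsidy THEN over_18]. Adds over_18.
Round 3: r4 [IF exempt_fee and over_18 THEN adult_resident]; r7 [IF over_18 and tax_filed THEN renewal_due]. Adds adult_resident, renewal_due.
adult_resident first appears in round 3.

3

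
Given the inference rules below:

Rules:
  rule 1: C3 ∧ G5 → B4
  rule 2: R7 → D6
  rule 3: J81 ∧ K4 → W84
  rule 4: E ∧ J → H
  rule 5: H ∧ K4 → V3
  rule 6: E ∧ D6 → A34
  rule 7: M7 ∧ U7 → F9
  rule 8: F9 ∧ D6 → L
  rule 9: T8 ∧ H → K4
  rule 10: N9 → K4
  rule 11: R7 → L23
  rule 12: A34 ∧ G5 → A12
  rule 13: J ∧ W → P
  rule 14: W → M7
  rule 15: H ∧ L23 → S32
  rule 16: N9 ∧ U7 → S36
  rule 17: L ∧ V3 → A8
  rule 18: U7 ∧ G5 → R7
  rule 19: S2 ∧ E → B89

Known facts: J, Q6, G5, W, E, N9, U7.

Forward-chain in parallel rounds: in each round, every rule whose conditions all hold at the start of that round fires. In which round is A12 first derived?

Round 1: rule 4 [E ∧ J → H]; rule 10 [N9 → K4]; rule 13 [J ∧ W → P]; rule 14 [W → M7]; rule 16 [N9 ∧ U7 → S36]; rule 18 [U7 ∧ G5 → R7]. New: H, K4, P, M7, S36, R7.
Round 2: rule 2 [R7 → D6]; rule 5 [H ∧ K4 → V3]; rule 7 [M7 ∧ U7 → F9]; rule 11 [R7 → L23]. New: D6, V3, F9, L23.
Round 3: rule 6 [E ∧ D6 → A34]; rule 8 [F9 ∧ D6 → L]; rule 15 [H ∧ L23 → S32]. New: A34, L, S32.
Round 4: rule 12 [A34 ∧ G5 → A12]; rule 17 [L ∧ V3 → A8]. New: A12, A8.
A12 first appears in round 4.

4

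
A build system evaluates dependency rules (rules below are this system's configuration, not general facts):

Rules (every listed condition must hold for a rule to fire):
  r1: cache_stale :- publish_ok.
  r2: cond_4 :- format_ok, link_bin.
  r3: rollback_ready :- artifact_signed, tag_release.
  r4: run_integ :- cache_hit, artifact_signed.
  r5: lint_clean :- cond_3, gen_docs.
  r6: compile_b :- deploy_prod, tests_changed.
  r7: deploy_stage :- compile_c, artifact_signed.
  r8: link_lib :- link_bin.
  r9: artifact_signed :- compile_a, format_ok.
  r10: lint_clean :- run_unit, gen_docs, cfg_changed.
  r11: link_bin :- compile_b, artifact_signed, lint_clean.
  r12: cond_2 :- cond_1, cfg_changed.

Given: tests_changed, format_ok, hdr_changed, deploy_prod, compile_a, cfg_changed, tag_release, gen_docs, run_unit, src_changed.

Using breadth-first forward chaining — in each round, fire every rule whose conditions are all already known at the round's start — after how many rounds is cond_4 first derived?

3

Round 1: r6 [compile_b :- deploy_prod, tests_changed.]; r9 [artifact_signed :- compile_a, format_ok.]; r10 [lint_clean :- run_unit, gen_docs, cfg_changed.]. Adds compile_b, artifact_signed, lint_clean.
Round 2: r3 [rollback_ready :- artifact_signed, tag_release.]; r11 [link_bin :- compile_b, artifact_signed, lint_clean.]. Adds rollback_ready, link_bin.
Round 3: r2 [cond_4 :- format_ok, link_bin.]; r8 [link_lib :- link_bin.]. Adds cond_4, link_lib.
cond_4 first appears in round 3.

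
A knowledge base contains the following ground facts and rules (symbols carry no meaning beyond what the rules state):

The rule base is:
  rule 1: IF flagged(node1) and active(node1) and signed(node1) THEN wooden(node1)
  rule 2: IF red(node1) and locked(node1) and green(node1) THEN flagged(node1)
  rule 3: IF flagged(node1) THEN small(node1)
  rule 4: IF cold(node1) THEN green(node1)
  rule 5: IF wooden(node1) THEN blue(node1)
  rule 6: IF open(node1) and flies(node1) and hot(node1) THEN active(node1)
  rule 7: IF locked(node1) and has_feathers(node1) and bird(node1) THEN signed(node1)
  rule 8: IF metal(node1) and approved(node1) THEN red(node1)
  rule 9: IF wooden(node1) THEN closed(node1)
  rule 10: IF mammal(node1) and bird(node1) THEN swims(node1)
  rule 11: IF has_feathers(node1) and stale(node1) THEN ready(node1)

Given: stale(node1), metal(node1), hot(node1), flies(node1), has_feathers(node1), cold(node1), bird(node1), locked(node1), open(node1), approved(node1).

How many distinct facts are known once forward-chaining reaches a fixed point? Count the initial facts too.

Round 1: rule 4 [IF cold(node1) THEN green(node1)]; rule 6 [IF open(node1) and flies(node1) and hot(node1) THEN active(node1)]; rule 7 [IF locked(node1) and has_feathers(node1) and bird(node1) THEN signed(node1)]; rule 8 [IF metal(node1) and approved(node1) THEN red(node1)]; rule 11 [IF has_feathers(node1) and stale(node1) THEN ready(node1)]. New: green(node1), active(node1), signed(node1), red(node1), ready(node1).
Round 2: rule 2 [IF red(node1) and locked(node1) and green(node1) THEN flagged(node1)]. New: flagged(node1).
Round 3: rule 1 [IF flagged(node1) and active(node1) and signed(node1) THEN wooden(node1)]; rule 3 [IF flagged(node1) THEN small(node1)]. New: wooden(node1), small(node1).
Round 4: rule 5 [IF wooden(node1) THEN blue(node1)]; rule 9 [IF wooden(node1) THEN closed(node1)]. New: blue(node1), closed(node1).
Closure: {active(node1), approved(node1), bird(node1), blue(node1), closed(node1), cold(node1), flagged(node1), flies(node1), green(node1), has_feathers(node1), hot(node1), locked(node1), metal(node1), open(node1), ready(node1), red(node1), signed(node1), small(node1), stale(node1), wooden(node1)} — 20 facts.

20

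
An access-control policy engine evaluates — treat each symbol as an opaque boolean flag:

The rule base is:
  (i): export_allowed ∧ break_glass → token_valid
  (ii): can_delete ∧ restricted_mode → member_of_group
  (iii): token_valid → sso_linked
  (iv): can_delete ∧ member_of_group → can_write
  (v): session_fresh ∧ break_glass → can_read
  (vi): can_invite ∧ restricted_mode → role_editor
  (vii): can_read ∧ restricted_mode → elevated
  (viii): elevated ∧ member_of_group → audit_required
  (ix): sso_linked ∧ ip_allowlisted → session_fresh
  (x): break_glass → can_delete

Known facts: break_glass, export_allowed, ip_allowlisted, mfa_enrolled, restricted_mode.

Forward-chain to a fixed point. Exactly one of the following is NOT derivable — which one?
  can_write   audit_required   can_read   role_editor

Round 1 — (i), (x), derive token_valid, can_delete.
Round 2 — (ii), (iii), derive member_of_group, sso_linked.
Round 3 — (iv), (ix), derive can_write, session_fresh.
Round 4 — (v), derive can_read.
Round 5 — (vii), derive elevated.
Round 6 — (viii), derive audit_required.
Derived: can_write (round 3), audit_required (round 6), can_read (round 4). role_editor never appears in any round.

role_editor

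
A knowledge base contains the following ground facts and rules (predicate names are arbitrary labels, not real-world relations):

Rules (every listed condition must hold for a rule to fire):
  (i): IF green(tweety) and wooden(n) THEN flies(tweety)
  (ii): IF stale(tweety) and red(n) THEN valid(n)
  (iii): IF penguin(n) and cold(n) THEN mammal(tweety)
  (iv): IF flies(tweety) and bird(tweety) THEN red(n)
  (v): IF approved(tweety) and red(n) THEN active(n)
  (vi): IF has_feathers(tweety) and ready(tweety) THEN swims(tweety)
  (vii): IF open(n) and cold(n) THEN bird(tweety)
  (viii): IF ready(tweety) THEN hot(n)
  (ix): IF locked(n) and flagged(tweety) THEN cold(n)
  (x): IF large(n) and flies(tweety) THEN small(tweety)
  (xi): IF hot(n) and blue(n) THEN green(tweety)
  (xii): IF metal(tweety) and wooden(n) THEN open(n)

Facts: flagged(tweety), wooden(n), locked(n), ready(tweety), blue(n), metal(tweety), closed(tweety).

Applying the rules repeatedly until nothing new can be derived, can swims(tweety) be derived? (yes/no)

no

[1] (viii) [IF ready(tweety) THEN hot(n)]; (ix) [IF locked(n) and flagged(tweety) THEN cold(n)]; (xii) [IF metal(tweety) and wooden(n) THEN open(n)]. ⇒ new: hot(n), cold(n), open(n).
[2] (vii) [IF open(n) and cold(n) THEN bird(tweety)]; (xi) [IF hot(n) and blue(n) THEN green(tweety)]. ⇒ new: bird(tweety), green(tweety).
[3] (i) [IF green(tweety) and wooden(n) THEN flies(tweety)]. ⇒ new: flies(tweety).
[4] (iv) [IF flies(tweety) and bird(tweety) THEN red(n)]. ⇒ new: red(n).
Fixed point reached. swims(tweety) is concluded only by (vi); (vi) needs has_feathers(tweety) (never derived).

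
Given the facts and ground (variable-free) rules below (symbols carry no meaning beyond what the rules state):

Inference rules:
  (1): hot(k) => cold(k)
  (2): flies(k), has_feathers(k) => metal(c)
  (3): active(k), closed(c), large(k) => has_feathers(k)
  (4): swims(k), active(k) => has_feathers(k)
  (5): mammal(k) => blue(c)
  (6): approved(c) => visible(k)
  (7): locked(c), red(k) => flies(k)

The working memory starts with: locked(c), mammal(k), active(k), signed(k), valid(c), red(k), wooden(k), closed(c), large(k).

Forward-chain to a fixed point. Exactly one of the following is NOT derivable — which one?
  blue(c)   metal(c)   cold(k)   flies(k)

Round 1: (3) [active(k), closed(c), large(k) => has_feathers(k)]; (5) [mammal(k) => blue(c)]; (7) [locked(c), red(k) => flies(k)]. Adds has_feathers(k), blue(c), flies(k).
Round 2: (2) [flies(k), has_feathers(k) => metal(c)]. Adds metal(c).
Derived: flies(k) (round 1), metal(c) (round 2), blue(c) (round 1). cold(k) never appears in any round.

cold(k)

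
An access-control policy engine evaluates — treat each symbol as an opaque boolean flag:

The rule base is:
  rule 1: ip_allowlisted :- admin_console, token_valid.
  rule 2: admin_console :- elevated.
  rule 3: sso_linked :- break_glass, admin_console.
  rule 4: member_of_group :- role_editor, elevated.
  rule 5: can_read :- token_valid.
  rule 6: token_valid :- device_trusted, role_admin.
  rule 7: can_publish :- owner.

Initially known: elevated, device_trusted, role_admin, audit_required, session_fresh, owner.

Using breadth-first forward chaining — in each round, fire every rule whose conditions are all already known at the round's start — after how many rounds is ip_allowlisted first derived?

Round 1 — rule 2, rule 6, rule 7, derive admin_console, token_valid, can_publish.
Round 2 — rule 1, rule 5, derive ip_allowlisted, can_read.
ip_allowlisted first appears in round 2.

2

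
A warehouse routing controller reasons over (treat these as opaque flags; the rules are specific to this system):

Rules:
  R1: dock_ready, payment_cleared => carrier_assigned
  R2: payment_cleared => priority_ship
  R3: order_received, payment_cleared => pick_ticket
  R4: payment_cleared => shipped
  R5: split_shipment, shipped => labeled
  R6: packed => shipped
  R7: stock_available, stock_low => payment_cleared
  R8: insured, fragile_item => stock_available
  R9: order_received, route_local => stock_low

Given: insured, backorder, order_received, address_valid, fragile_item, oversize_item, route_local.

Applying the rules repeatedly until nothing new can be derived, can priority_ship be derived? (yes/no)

Round 1 fires R8, R9, giving stock_available, stock_low.
Round 2 fires R7, giving payment_cleared.
Round 3 fires R2, R3, R4, giving priority_ship, pick_ticket, shipped.
priority_ship appears in round 3, so it is derivable.

yes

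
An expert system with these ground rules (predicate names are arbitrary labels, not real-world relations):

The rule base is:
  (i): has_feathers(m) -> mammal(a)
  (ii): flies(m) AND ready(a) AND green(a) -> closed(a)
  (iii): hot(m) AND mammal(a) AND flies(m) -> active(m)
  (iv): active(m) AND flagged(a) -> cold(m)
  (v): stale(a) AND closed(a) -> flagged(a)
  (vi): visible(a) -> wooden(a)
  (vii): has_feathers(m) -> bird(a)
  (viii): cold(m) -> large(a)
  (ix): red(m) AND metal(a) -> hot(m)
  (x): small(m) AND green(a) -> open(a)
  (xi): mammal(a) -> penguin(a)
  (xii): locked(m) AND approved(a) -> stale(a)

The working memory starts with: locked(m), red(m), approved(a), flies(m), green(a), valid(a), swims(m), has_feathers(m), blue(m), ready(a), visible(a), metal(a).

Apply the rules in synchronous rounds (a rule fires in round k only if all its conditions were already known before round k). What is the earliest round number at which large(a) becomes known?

4

Round 1 fires (i), (ii), (vi), (vii), (ix), (xii), giving mammal(a), closed(a), wooden(a), bird(a), hot(m), stale(a).
Round 2 fires (iii), (v), (xi), giving active(m), flagged(a), penguin(a).
Round 3 fires (iv), giving cold(m).
Round 4 fires (viii), giving large(a).
large(a) first appears in round 4.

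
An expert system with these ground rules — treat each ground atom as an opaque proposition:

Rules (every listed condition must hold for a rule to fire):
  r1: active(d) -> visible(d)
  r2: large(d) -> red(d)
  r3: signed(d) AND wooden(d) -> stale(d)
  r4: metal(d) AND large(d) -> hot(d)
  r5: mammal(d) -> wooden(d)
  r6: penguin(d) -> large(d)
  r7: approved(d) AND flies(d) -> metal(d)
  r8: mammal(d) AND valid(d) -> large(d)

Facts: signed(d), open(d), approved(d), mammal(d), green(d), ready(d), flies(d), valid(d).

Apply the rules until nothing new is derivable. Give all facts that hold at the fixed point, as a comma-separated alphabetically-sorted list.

approved(d), flies(d), green(d), hot(d), large(d), mammal(d), metal(d), open(d), ready(d), red(d), signed(d), stale(d), valid(d), wooden(d)

[1] r5 [mammal(d) -> wooden(d)]; r7 [approved(d) AND flies(d) -> metal(d)]; r8 [mammal(d) AND valid(d) -> large(d)]. ⇒ new: wooden(d), metal(d), large(d).
[2] r2 [large(d) -> red(d)]; r3 [signed(d) AND wooden(d) -> stale(d)]; r4 [metal(d) AND large(d) -> hot(d)]. ⇒ new: red(d), stale(d), hot(d).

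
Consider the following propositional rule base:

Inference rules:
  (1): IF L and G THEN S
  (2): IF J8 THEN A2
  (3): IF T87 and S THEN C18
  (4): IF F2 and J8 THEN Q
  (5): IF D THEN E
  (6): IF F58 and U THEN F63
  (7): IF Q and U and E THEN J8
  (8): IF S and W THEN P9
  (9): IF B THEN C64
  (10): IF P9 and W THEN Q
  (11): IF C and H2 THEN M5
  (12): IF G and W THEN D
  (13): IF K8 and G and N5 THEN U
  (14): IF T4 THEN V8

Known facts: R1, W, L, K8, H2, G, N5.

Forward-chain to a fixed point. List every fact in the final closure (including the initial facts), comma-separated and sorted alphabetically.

A2, D, E, G, H2, J8, K8, L, N5, P9, Q, R1, S, U, W

Round 1: (1) [IF L and G THEN S]; (12) [IF G and W THEN D]; (13) [IF K8 and G and N5 THEN U]. Adds S, D, U.
Round 2: (5) [IF D THEN E]; (8) [IF S and W THEN P9]. Adds E, P9.
Round 3: (10) [IF P9 and W THEN Q]. Adds Q.
Round 4: (7) [IF Q and U and E THEN J8]. Adds J8.
Round 5: (2) [IF J8 THEN A2]. Adds A2.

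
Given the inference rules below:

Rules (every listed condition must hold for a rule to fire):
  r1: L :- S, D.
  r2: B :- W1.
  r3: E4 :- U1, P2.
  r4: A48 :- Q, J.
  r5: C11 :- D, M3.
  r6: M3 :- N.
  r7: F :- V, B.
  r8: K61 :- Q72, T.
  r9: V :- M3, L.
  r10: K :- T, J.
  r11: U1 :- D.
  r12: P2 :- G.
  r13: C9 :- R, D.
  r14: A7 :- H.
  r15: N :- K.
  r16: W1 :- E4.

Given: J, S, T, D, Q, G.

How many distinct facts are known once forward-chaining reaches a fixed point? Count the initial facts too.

[1] r1 [L :- S, D.]; r4 [A48 :- Q, J.]; r10 [K :- T, J.]; r11 [U1 :- D.]; r12 [P2 :- G.]. ⇒ new: L, A48, K, U1, P2.
[2] r3 [E4 :- U1, P2.]; r15 [N :- K.]. ⇒ new: E4, N.
[3] r6 [M3 :- N.]; r16 [W1 :- E4.]. ⇒ new: M3, W1.
[4] r2 [B :- W1.]; r5 [C11 :- D, M3.]; r9 [V :- M3, L.]. ⇒ new: B, C11, V.
[5] r7 [F :- V, B.]. ⇒ new: F.
Closure: {A48, B, C11, D, E4, F, G, J, K, L, M3, N, P2, Q, S, T, U1, V, W1} — 19 facts.

19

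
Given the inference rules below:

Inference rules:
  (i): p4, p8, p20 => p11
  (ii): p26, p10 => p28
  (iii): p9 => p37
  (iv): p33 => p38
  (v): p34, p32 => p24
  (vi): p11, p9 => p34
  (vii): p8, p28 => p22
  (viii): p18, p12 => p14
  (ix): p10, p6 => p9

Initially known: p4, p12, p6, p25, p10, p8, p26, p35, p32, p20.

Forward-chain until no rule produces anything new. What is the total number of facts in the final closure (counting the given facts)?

Round 1 — (i), (ii), (ix), derive p11, p28, p9.
Round 2 — (iii), (vi), (vii), derive p37, p34, p22.
Round 3 — (v), derive p24.
Closure: {p10, p11, p12, p20, p22, p24, p25, p26, p28, p32, p34, p35, p37, p4, p6, p8, p9} — 17 facts.

17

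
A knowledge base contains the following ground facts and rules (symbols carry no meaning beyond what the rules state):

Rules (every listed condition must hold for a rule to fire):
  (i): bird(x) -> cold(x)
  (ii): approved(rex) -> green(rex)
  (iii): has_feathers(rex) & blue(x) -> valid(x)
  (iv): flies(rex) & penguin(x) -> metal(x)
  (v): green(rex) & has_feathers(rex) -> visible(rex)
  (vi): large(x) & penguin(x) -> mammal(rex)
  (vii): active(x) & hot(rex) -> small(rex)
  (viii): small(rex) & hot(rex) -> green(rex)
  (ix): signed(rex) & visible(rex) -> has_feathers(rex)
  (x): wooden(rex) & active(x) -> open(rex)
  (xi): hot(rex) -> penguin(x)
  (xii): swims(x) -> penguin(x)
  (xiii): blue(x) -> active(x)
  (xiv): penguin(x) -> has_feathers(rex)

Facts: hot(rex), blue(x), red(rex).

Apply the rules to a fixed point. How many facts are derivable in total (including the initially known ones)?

10

Round 1 fires (xi), (xiii), giving penguin(x), active(x).
Round 2 fires (vii), (xiv), giving small(rex), has_feathers(rex).
Round 3 fires (iii), (viii), giving valid(x), green(rex).
Round 4 fires (v), giving visible(rex).
Closure: {active(x), blue(x), green(rex), has_feathers(rex), hot(rex), penguin(x), red(rex), small(rex), valid(x), visible(rex)} — 10 facts.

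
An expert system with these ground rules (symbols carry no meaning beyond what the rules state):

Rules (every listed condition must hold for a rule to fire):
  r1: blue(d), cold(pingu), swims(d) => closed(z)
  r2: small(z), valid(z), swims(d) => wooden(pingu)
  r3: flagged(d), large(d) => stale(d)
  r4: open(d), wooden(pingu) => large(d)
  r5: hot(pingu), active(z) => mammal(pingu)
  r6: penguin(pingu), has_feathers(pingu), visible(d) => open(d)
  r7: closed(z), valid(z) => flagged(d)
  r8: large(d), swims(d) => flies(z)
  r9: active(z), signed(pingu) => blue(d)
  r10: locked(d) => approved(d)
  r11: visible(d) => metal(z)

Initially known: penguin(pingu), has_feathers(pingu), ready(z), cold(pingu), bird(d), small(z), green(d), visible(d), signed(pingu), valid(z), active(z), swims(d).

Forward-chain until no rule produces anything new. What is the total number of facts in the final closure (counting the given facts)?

21

Round 1 — r2, r6, r9, r11, derive wooden(pingu), open(d), blue(d), metal(z).
Round 2 — r1, r4, derive closed(z), large(d).
Round 3 — r7, r8, derive flagged(d), flies(z).
Round 4 — r3, derive stale(d).
Closure: {active(z), bird(d), blue(d), closed(z), cold(pingu), flagged(d), flies(z), green(d), has_feathers(pingu), large(d), metal(z), open(d), penguin(pingu), ready(z), signed(pingu), small(z), stale(d), swims(d), valid(z), visible(d), wooden(pingu)} — 21 facts.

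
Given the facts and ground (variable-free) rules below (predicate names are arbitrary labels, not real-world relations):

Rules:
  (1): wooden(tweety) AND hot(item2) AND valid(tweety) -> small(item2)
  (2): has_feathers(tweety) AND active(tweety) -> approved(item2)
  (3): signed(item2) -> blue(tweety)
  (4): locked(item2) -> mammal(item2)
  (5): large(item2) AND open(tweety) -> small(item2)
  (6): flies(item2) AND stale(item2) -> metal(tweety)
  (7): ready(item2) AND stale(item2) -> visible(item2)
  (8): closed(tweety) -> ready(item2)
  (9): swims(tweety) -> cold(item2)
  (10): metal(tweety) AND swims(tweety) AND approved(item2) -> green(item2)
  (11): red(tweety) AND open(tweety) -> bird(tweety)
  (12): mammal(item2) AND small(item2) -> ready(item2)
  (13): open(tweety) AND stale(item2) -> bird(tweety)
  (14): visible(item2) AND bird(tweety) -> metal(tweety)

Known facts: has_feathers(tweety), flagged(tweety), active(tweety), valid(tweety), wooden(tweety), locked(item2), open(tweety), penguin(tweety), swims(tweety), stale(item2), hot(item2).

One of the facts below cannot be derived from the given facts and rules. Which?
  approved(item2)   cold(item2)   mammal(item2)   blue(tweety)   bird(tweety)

Round 1 — (1), (2), (4), (9), (13), derive small(item2), approved(item2), mammal(item2), cold(item2), bird(tweety).
Round 2 — (12), derive ready(item2).
Round 3 — (7), derive visible(item2).
Round 4 — (14), derive metal(tweety).
Round 5 — (10), derive green(item2).
Derived: approved(item2) (round 1), cold(item2) (round 1), bird(tweety) (round 1), mammal(item2) (round 1). blue(tweety) never appears in any round.

blue(tweety)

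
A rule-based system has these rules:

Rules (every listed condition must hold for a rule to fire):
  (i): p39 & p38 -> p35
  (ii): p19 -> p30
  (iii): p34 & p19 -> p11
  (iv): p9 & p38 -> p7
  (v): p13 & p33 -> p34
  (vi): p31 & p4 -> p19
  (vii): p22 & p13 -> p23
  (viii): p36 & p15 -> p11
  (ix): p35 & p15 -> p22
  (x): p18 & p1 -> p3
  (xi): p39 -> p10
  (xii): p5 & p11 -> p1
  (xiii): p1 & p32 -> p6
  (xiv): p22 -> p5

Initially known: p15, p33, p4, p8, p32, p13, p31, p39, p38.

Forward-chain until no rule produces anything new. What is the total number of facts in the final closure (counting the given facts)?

20

Round 1 fires (i), (v), (vi), (xi), giving p35, p34, p19, p10.
Round 2 fires (ii), (iii), (ix), giving p30, p11, p22.
Round 3 fires (vii), (xiv), giving p23, p5.
Round 4 fires (xii), giving p1.
Round 5 fires (xiii), giving p6.
Closure: {p1, p10, p11, p13, p15, p19, p22, p23, p30, p31, p32, p33, p34, p35, p38, p39, p4, p5, p6, p8} — 20 facts.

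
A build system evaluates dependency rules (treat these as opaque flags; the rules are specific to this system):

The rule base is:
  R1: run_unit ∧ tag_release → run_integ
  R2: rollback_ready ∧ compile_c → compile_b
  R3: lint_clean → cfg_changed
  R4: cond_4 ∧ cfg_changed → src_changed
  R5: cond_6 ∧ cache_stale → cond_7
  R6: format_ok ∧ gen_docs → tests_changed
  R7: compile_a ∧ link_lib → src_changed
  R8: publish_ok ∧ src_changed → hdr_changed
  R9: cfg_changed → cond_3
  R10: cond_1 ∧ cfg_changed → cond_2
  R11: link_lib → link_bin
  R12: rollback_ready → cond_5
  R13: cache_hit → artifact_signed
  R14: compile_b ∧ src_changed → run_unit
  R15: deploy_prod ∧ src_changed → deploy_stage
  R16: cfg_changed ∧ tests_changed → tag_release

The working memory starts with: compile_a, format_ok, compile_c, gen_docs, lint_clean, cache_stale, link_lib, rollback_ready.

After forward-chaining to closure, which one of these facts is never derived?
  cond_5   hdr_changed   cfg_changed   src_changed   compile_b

Round 1 fires R2, R3, R6, R7, R11, R12, giving compile_b, cfg_changed, tests_changed, src_changed, link_bin, cond_5.
Round 2 fires R9, R14, R16, giving cond_3, run_unit, tag_release.
Round 3 fires R1, giving run_integ.
Derived: cond_5 (round 1), compile_b (round 1), src_changed (round 1), cfg_changed (round 1). hdr_changed never appears in any round.

hdr_changed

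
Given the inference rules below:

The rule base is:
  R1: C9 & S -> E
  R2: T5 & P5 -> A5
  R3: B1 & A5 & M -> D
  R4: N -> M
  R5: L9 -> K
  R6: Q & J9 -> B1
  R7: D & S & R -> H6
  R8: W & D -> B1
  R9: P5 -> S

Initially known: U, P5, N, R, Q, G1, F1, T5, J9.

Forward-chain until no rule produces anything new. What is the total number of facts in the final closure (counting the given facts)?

15

Round 1: R2 [T5 & P5 -> A5]; R4 [N -> M]; R6 [Q & J9 -> B1]; R9 [P5 -> S]. Adds A5, M, B1, S.
Round 2: R3 [B1 & A5 & M -> D]. Adds D.
Round 3: R7 [D & S & R -> H6]. Adds H6.
Closure: {A5, B1, D, F1, G1, H6, J9, M, N, P5, Q, R, S, T5, U} — 15 facts.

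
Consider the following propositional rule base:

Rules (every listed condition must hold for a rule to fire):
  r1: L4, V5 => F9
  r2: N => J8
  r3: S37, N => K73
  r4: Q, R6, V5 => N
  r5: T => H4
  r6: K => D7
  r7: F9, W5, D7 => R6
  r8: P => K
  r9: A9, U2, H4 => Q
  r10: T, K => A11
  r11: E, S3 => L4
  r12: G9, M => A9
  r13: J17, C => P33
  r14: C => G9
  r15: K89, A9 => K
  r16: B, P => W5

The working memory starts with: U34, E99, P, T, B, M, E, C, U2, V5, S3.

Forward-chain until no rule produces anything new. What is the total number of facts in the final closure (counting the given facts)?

Round 1 fires r5, r8, r11, r14, r16, giving H4, K, L4, G9, W5.
Round 2 fires r1, r6, r10, r12, giving F9, D7, A11, A9.
Round 3 fires r7, r9, giving R6, Q.
Round 4 fires r4, giving N.
Round 5 fires r2, giving J8.
Closure: {A11, A9, B, C, D7, E, E99, F9, G9, H4, J8, K, L4, M, N, P, Q, R6, S3, T, U2, U34, V5, W5} — 24 facts.

24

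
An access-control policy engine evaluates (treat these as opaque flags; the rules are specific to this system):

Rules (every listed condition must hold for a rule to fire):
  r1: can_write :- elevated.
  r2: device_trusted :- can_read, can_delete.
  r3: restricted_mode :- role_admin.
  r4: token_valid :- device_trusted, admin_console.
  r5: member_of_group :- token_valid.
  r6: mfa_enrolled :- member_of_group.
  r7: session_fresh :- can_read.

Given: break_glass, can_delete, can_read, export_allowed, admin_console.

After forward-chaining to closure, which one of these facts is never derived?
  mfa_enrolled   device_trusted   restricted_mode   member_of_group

restricted_mode

Round 1: r2 [device_trusted :- can_read, can_delete.]; r7 [session_fresh :- can_read.]. Adds device_trusted, session_fresh.
Round 2: r4 [token_valid :- device_trusted, admin_console.]. Adds token_valid.
Round 3: r5 [member_of_group :- token_valid.]. Adds member_of_group.
Round 4: r6 [mfa_enrolled :- member_of_group.]. Adds mfa_enrolled.
Derived: member_of_group (round 3), device_trusted (round 1), mfa_enrolled (round 4). restricted_mode never appears in any round.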